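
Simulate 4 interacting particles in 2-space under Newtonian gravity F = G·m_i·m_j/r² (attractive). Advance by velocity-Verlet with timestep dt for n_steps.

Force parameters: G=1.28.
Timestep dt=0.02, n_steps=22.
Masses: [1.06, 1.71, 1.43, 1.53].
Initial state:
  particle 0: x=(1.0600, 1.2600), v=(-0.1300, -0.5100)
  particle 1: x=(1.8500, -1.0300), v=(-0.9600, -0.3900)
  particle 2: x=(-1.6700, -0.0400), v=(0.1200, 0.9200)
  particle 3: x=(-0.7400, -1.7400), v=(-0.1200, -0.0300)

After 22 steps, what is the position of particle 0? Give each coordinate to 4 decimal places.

step 0: x0=(1.0600, 1.2600) x1=(1.8500, -1.0300) x2=(-1.6700, -0.0400) x3=(-0.7400, -1.7400)
step 1: x0=(1.0574, 1.2497) x1=(1.8307, -1.0378) x2=(-1.6675, -0.0217) x3=(-0.7424, -1.7405)
step 2: x0=(1.0547, 1.2391) x1=(1.8112, -1.0455) x2=(-1.6648, -0.0035) x3=(-0.7447, -1.7407)
step 3: x0=(1.0519, 1.2284) x1=(1.7916, -1.0531) x2=(-1.6618, 0.0144) x3=(-0.7470, -1.7407)
step 4: x0=(1.0491, 1.2173) x1=(1.7717, -1.0606) x2=(-1.6587, 0.0322) x3=(-0.7492, -1.7405)
step 5: x0=(1.0463, 1.2061) x1=(1.7516, -1.0681) x2=(-1.6553, 0.0498) x3=(-0.7513, -1.7400)
step 6: x0=(1.0433, 1.1946) x1=(1.7314, -1.0754) x2=(-1.6517, 0.0673) x3=(-0.7534, -1.7393)
step 7: x0=(1.0403, 1.1829) x1=(1.7109, -1.0827) x2=(-1.6480, 0.0846) x3=(-0.7554, -1.7384)
step 8: x0=(1.0372, 1.1709) x1=(1.6903, -1.0900) x2=(-1.6440, 0.1017) x3=(-0.7574, -1.7372)
step 9: x0=(1.0341, 1.1587) x1=(1.6694, -1.0971) x2=(-1.6398, 0.1186) x3=(-0.7592, -1.7358)
step 10: x0=(1.0308, 1.1463) x1=(1.6484, -1.1041) x2=(-1.6354, 0.1354) x3=(-0.7610, -1.7341)
step 11: x0=(1.0275, 1.1336) x1=(1.6271, -1.1111) x2=(-1.6308, 0.1520) x3=(-0.7627, -1.7323)
step 12: x0=(1.0242, 1.1206) x1=(1.6057, -1.1180) x2=(-1.6259, 0.1684) x3=(-0.7643, -1.7302)
step 13: x0=(1.0207, 1.1074) x1=(1.5840, -1.1248) x2=(-1.6209, 0.1847) x3=(-0.7657, -1.7278)
step 14: x0=(1.0171, 1.0940) x1=(1.5621, -1.1315) x2=(-1.6157, 0.2008) x3=(-0.7671, -1.7253)
step 15: x0=(1.0135, 1.0803) x1=(1.5400, -1.1381) x2=(-1.6103, 0.2168) x3=(-0.7684, -1.7225)
step 16: x0=(1.0098, 1.0664) x1=(1.5177, -1.1446) x2=(-1.6046, 0.2325) x3=(-0.7696, -1.7195)
step 17: x0=(1.0059, 1.0522) x1=(1.4952, -1.1510) x2=(-1.5988, 0.2481) x3=(-0.7706, -1.7162)
step 18: x0=(1.0020, 1.0377) x1=(1.4724, -1.1574) x2=(-1.5927, 0.2636) x3=(-0.7716, -1.7127)
step 19: x0=(0.9980, 1.0230) x1=(1.4495, -1.1636) x2=(-1.5865, 0.2788) x3=(-0.7724, -1.7090)
step 20: x0=(0.9939, 1.0080) x1=(1.4263, -1.1697) x2=(-1.5800, 0.2939) x3=(-0.7731, -1.7051)
step 21: x0=(0.9897, 0.9928) x1=(1.4028, -1.1758) x2=(-1.5733, 0.3088) x3=(-0.7736, -1.7009)
step 22: x0=(0.9853, 0.9773) x1=(1.3792, -1.1817) x2=(-1.5664, 0.3236) x3=(-0.7740, -1.6965)

(0.9853, 0.9773)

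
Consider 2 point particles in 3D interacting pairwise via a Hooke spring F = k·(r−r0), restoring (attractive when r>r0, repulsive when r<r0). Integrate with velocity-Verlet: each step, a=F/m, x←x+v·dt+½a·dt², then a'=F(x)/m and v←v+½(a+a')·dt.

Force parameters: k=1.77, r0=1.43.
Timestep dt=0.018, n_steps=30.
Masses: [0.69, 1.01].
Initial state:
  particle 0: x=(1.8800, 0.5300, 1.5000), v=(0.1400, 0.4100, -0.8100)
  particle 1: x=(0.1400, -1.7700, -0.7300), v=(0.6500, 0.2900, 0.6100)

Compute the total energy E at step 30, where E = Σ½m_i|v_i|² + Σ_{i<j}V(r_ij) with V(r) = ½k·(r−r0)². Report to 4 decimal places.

5.0780

step 0: x0=(1.8800, 0.5300, 1.5000) x1=(0.1400, -1.7700, -0.7300)
step 1: x0=(1.8821, 0.5368, 1.4849) x1=(0.1520, -1.7644, -0.7186)
step 2: x0=(1.8833, 0.5424, 1.4686) x1=(0.1646, -1.7580, -0.7065)
step 3: x0=(1.8836, 0.5469, 1.4513) x1=(0.1778, -1.7508, -0.6936)
step 4: x0=(1.8831, 0.5503, 1.4328) x1=(0.1915, -1.7428, -0.6800)
step 5: x0=(1.8818, 0.5525, 1.4134) x1=(0.2059, -1.7340, -0.6657)
step 6: x0=(1.8796, 0.5536, 1.3929) x1=(0.2208, -1.7245, -0.6507)
step 7: x0=(1.8766, 0.5535, 1.3714) x1=(0.2362, -1.7142, -0.6350)
step 8: x0=(1.8729, 0.5524, 1.3490) x1=(0.2522, -1.7032, -0.6187)
step 9: x0=(1.8683, 0.5501, 1.3255) x1=(0.2688, -1.6914, -0.6016)
step 10: x0=(1.8630, 0.5468, 1.3012) x1=(0.2858, -1.6789, -0.5840)
step 11: x0=(1.8569, 0.5425, 1.2760) x1=(0.3034, -1.6657, -0.5658)
step 12: x0=(1.8501, 0.5371, 1.2499) x1=(0.3215, -1.6517, -0.5469)
step 13: x0=(1.8426, 0.5307, 1.2230) x1=(0.3400, -1.6371, -0.5275)
step 14: x0=(1.8344, 0.5233, 1.1953) x1=(0.3590, -1.6218, -0.5076)
step 15: x0=(1.8256, 0.5150, 1.1668) x1=(0.3785, -1.6058, -0.4871)
step 16: x0=(1.8161, 0.5057, 1.1376) x1=(0.3984, -1.5892, -0.4661)
step 17: x0=(1.8060, 0.4955, 1.1077) x1=(0.4187, -1.5720, -0.4447)
step 18: x0=(1.7953, 0.4844, 1.0771) x1=(0.4394, -1.5542, -0.4228)
step 19: x0=(1.7840, 0.4725, 1.0460) x1=(0.4606, -1.5358, -0.4004)
step 20: x0=(1.7723, 0.4598, 1.0142) x1=(0.4820, -1.5168, -0.3777)
step 21: x0=(1.7599, 0.4463, 0.9818) x1=(0.5039, -1.4973, -0.3546)
step 22: x0=(1.7471, 0.4320, 0.9490) x1=(0.5260, -1.4773, -0.3311)
step 23: x0=(1.7339, 0.4170, 0.9157) x1=(0.5485, -1.4568, -0.3074)
step 24: x0=(1.7202, 0.4013, 0.8819) x1=(0.5713, -1.4358, -0.2833)
step 25: x0=(1.7061, 0.3850, 0.8477) x1=(0.5943, -1.4144, -0.2589)
step 26: x0=(1.6917, 0.3681, 0.8132) x1=(0.6176, -1.3926, -0.2343)
step 27: x0=(1.6769, 0.3506, 0.7783) x1=(0.6412, -1.3704, -0.2094)
step 28: x0=(1.6618, 0.3326, 0.7431) x1=(0.6649, -1.3478, -0.1844)
step 29: x0=(1.6464, 0.3142, 0.7077) x1=(0.6888, -1.3250, -0.1592)
step 30: x0=(1.6307, 0.2953, 0.6720) x1=(0.7129, -1.3018, -0.1338)
step 0 velocities: v0=(0.1400, 0.4100, -0.8100) v1=(0.6500, 0.2900, 0.6100)
step 0: KE=0.7349, PE=4.3444, E=5.0793
step 30 velocities: v0=(-0.8748, -1.0600, -1.9866) v1=(1.3433, 1.2942, 1.4138)
step 30: KE=4.7797, PE=0.2983, E=5.0780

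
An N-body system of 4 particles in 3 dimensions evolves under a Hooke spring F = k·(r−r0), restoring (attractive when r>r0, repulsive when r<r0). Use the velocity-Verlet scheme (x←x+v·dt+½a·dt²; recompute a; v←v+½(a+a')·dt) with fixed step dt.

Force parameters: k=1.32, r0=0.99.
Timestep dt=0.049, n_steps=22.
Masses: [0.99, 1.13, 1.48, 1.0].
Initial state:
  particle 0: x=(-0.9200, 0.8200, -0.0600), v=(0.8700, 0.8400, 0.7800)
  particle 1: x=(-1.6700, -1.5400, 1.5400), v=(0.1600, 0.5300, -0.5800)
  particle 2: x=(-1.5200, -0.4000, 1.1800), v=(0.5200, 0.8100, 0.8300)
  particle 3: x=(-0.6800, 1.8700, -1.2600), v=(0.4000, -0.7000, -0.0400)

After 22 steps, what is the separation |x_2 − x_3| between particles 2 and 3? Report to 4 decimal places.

step 0: x0=(-0.9200, 0.8200, -0.0600) x1=(-1.6700, -1.5400, 1.5400) x2=(-1.5200, -0.4000, 1.1800) x3=(-0.6800, 1.8700, -1.2600)
step 1: x0=(-0.8785, 0.8584, -0.0199) x1=(-1.6603, -1.5078, 1.5069) x2=(-1.4936, -0.3582, 1.2183) x3=(-0.6627, 1.8283, -1.2550)
step 2: x0=(-0.8392, 0.8912, 0.0238) x1=(-1.6470, -1.4634, 1.4649) x2=(-1.4654, -0.3123, 1.2517) x3=(-0.6500, 1.7723, -1.2362)
step 3: x0=(-0.8024, 0.9182, 0.0708) x1=(-1.6299, -1.4071, 1.4142) x2=(-1.4354, -0.2625, 1.2802) x3=(-0.6418, 1.7027, -1.2038)
step 4: x0=(-0.7680, 0.9396, 0.1210) x1=(-1.6091, -1.3395, 1.3555) x2=(-1.4037, -0.2089, 1.3038) x3=(-0.6379, 1.6204, -1.1581)
step 5: x0=(-0.7361, 0.9554, 0.1741) x1=(-1.5847, -1.2611, 1.2892) x2=(-1.3703, -0.1520, 1.3228) x3=(-0.6381, 1.5264, -1.0999)
step 6: x0=(-0.7067, 0.9659, 0.2297) x1=(-1.5567, -1.1727, 1.2160) x2=(-1.3354, -0.0919, 1.3372) x3=(-0.6422, 1.4217, -1.0296)
step 7: x0=(-0.6796, 0.9712, 0.2876) x1=(-1.5254, -1.0750, 1.1367) x2=(-1.2990, -0.0290, 1.3473) x3=(-0.6498, 1.3076, -0.9483)
step 8: x0=(-0.6549, 0.9717, 0.3475) x1=(-1.4910, -0.9691, 1.0519) x2=(-1.2612, 0.0363, 1.3534) x3=(-0.6608, 1.1852, -0.8568)
step 9: x0=(-0.6323, 0.9680, 0.4090) x1=(-1.4536, -0.8559, 0.9625) x2=(-1.2223, 0.1036, 1.3557) x3=(-0.6747, 1.0559, -0.7563)
step 10: x0=(-0.6117, 0.9603, 0.4718) x1=(-1.4136, -0.7364, 0.8693) x2=(-1.1823, 0.1726, 1.3548) x3=(-0.6911, 0.9210, -0.6478)
step 11: x0=(-0.5927, 0.9494, 0.5354) x1=(-1.3713, -0.6118, 0.7732) x2=(-1.1415, 0.2427, 1.3510) x3=(-0.7096, 0.7817, -0.5326)
step 12: x0=(-0.5753, 0.9359, 0.5996) x1=(-1.3270, -0.4831, 0.6751) x2=(-1.1000, 0.3135, 1.3447) x3=(-0.7300, 0.6394, -0.4120)
step 13: x0=(-0.5589, 0.9203, 0.6638) x1=(-1.2812, -0.3515, 0.5758) x2=(-1.0581, 0.3847, 1.3365) x3=(-0.7515, 0.4952, -0.2872)
step 14: x0=(-0.5434, 0.9034, 0.7278) x1=(-1.2344, -0.2179, 0.4761) x2=(-1.0159, 0.4559, 1.3267) x3=(-0.7739, 0.3503, -0.1595)
step 15: x0=(-0.5283, 0.8855, 0.7911) x1=(-1.1870, -0.0834, 0.3769) x2=(-0.9738, 0.5267, 1.3158) x3=(-0.7964, 0.2057, -0.0299)
step 16: x0=(-0.5134, 0.8671, 0.8534) x1=(-1.1397, 0.0515, 0.2789) x2=(-0.9318, 0.5969, 1.3041) x3=(-0.8183, 0.0621, 0.1004)
step 17: x0=(-0.4982, 0.8483, 0.9145) x1=(-1.0936, 0.1870, 0.1825) x2=(-0.8903, 0.6664, 1.2918) x3=(-0.8385, -0.0807, 0.2310)
step 18: x0=(-0.4826, 0.8292, 0.9739) x1=(-1.0483, 0.3242, 0.0867) x2=(-0.8495, 0.7350, 1.2792) x3=(-0.8571, -0.2238, 0.3631)
step 19: x0=(-0.4664, 0.8093, 1.0314) x1=(-1.0030, 0.4627, -0.0083) x2=(-0.8096, 0.8027, 1.2661) x3=(-0.8752, -0.3663, 0.4968)
step 20: x0=(-0.4492, 0.7883, 1.0869) x1=(-0.9573, 0.6017, -0.1019) x2=(-0.7708, 0.8694, 1.2526) x3=(-0.8928, -0.5067, 0.6316)
step 21: x0=(-0.4313, 0.7654, 1.1400) x1=(-0.9110, 0.7402, -0.1931) x2=(-0.7334, 0.9353, 1.2383) x3=(-0.9099, -0.6435, 0.7671)
step 22: x0=(-0.4126, 0.7399, 1.1909) x1=(-0.8641, 0.8773, -0.2807) x2=(-0.6974, 1.0003, 1.2231) x3=(-0.9263, -0.7749, 0.9023)

1.8184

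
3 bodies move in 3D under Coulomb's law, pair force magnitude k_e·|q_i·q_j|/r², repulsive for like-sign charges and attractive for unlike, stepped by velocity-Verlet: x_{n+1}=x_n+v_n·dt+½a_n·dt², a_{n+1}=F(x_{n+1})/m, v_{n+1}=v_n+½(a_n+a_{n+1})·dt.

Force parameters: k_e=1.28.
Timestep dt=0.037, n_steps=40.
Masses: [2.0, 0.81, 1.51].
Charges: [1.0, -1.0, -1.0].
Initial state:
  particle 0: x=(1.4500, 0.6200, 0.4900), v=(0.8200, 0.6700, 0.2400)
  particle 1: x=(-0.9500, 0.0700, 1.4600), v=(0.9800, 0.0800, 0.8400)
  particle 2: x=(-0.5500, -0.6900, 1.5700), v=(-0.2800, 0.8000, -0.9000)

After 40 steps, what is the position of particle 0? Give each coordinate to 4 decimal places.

(2.5144, 1.5536, 0.9053)

step 0: x0=(1.4500, 0.6200, 0.4900) x1=(-0.9500, 0.0700, 1.4600) x2=(-0.5500, -0.6900, 1.5700)
step 1: x0=(1.4802, 0.6447, 0.4989) x1=(-0.9143, 0.0743, 1.4908) x2=(-0.5599, -0.6610, 1.5368)
step 2: x0=(1.5103, 0.6694, 0.5080) x1=(-0.8797, 0.0815, 1.5214) x2=(-0.5690, -0.6336, 1.5036)
step 3: x0=(1.5401, 0.6940, 0.5171) x1=(-0.8462, 0.0921, 1.5519) x2=(-0.5772, -0.6077, 1.4702)
step 4: x0=(1.5697, 0.7184, 0.5263) x1=(-0.8138, 0.1062, 1.5827) x2=(-0.5845, -0.5837, 1.4367)
step 5: x0=(1.5991, 0.7428, 0.5356) x1=(-0.7824, 0.1241, 1.6142) x2=(-0.5910, -0.5616, 1.4026)
step 6: x0=(1.6283, 0.7671, 0.5450) x1=(-0.7517, 0.1457, 1.6466) x2=(-0.5968, -0.5414, 1.3679)
step 7: x0=(1.6573, 0.7914, 0.5544) x1=(-0.7215, 0.1708, 1.6803) x2=(-0.6022, -0.5229, 1.3324)
step 8: x0=(1.6861, 0.8155, 0.5640) x1=(-0.6916, 0.1990, 1.7155) x2=(-0.6070, -0.5060, 1.2960)
step 9: x0=(1.7146, 0.8396, 0.5736) x1=(-0.6618, 0.2300, 1.7521) x2=(-0.6116, -0.4904, 1.2587)
step 10: x0=(1.7430, 0.8635, 0.5834) x1=(-0.6318, 0.2635, 1.7902) x2=(-0.6160, -0.4761, 1.2205)
step 11: x0=(1.7712, 0.8874, 0.5932) x1=(-0.6017, 0.2989, 1.8297) x2=(-0.6202, -0.4627, 1.1815)
step 12: x0=(1.7992, 0.9112, 0.6030) x1=(-0.5713, 0.3361, 1.8705) x2=(-0.6244, -0.4502, 1.1417)
step 13: x0=(1.8270, 0.9350, 0.6130) x1=(-0.5405, 0.3747, 1.9124) x2=(-0.6284, -0.4383, 1.1012)
step 14: x0=(1.8546, 0.9586, 0.6230) x1=(-0.5094, 0.4145, 1.9554) x2=(-0.6324, -0.4270, 1.0600)
step 15: x0=(1.8820, 0.9822, 0.6331) x1=(-0.4779, 0.4553, 1.9992) x2=(-0.6364, -0.4161, 1.0183)
step 16: x0=(1.9093, 1.0057, 0.6433) x1=(-0.4459, 0.4970, 2.0438) x2=(-0.6403, -0.4056, 0.9760)
step 17: x0=(1.9363, 1.0292, 0.6535) x1=(-0.4137, 0.5394, 2.0891) x2=(-0.6441, -0.3954, 0.9333)
step 18: x0=(1.9632, 1.0525, 0.6638) x1=(-0.3810, 0.5825, 2.1349) x2=(-0.6480, -0.3854, 0.8902)
step 19: x0=(1.9899, 1.0759, 0.6741) x1=(-0.3479, 0.6261, 2.1813) x2=(-0.6518, -0.3757, 0.8467)
step 20: x0=(2.0164, 1.0991, 0.6846) x1=(-0.3145, 0.6703, 2.2282) x2=(-0.6555, -0.3661, 0.8029)
step 21: x0=(2.0427, 1.1223, 0.6951) x1=(-0.2808, 0.7148, 2.2754) x2=(-0.6592, -0.3567, 0.7588)
step 22: x0=(2.0689, 1.1454, 0.7056) x1=(-0.2467, 0.7597, 2.3230) x2=(-0.6629, -0.3474, 0.7145)
step 23: x0=(2.0949, 1.1685, 0.7162) x1=(-0.2123, 0.8050, 2.3708) x2=(-0.6665, -0.3382, 0.6699)
step 24: x0=(2.1207, 1.1915, 0.7269) x1=(-0.1775, 0.8506, 2.4189) x2=(-0.6701, -0.3292, 0.6251)
step 25: x0=(2.1464, 1.2145, 0.7376) x1=(-0.1425, 0.8964, 2.4672) x2=(-0.6737, -0.3201, 0.5801)
step 26: x0=(2.1719, 1.2374, 0.7484) x1=(-0.1071, 0.9425, 2.5157) x2=(-0.6772, -0.3112, 0.5349)
step 27: x0=(2.1973, 1.2602, 0.7593) x1=(-0.0715, 0.9888, 2.5643) x2=(-0.6806, -0.3023, 0.4896)
step 28: x0=(2.2225, 1.2830, 0.7702) x1=(-0.0356, 1.0353, 2.6130) x2=(-0.6840, -0.2934, 0.4441)
step 29: x0=(2.2476, 1.3058, 0.7811) x1=(0.0006, 1.0820, 2.6619) x2=(-0.6873, -0.2846, 0.3986)
step 30: x0=(2.2725, 1.3285, 0.7922) x1=(0.0371, 1.1288, 2.7108) x2=(-0.6906, -0.2758, 0.3529)
step 31: x0=(2.2973, 1.3512, 0.8032) x1=(0.0738, 1.1758, 2.7598) x2=(-0.6939, -0.2670, 0.3070)
step 32: x0=(2.3219, 1.3738, 0.8144) x1=(0.1108, 1.2230, 2.8088) x2=(-0.6970, -0.2582, 0.2611)
step 33: x0=(2.3464, 1.3964, 0.8255) x1=(0.1480, 1.2702, 2.8579) x2=(-0.7002, -0.2495, 0.2151)
step 34: x0=(2.3708, 1.4190, 0.8368) x1=(0.1854, 1.3176, 2.9069) x2=(-0.7033, -0.2407, 0.1691)
step 35: x0=(2.3950, 1.4415, 0.8481) x1=(0.2231, 1.3651, 2.9560) x2=(-0.7063, -0.2320, 0.1229)
step 36: x0=(2.4191, 1.4640, 0.8594) x1=(0.2610, 1.4127, 3.0051) x2=(-0.7093, -0.2233, 0.0767)
step 37: x0=(2.4431, 1.4864, 0.8708) x1=(0.2991, 1.4603, 3.0542) x2=(-0.7122, -0.2146, 0.0304)
step 38: x0=(2.4670, 1.5089, 0.8823) x1=(0.3374, 1.5081, 3.1032) x2=(-0.7151, -0.2059, -0.0159)
step 39: x0=(2.4908, 1.5313, 0.8938) x1=(0.3759, 1.5559, 3.1522) x2=(-0.7180, -0.1972, -0.0623)
step 40: x0=(2.5144, 1.5536, 0.9053) x1=(0.4146, 1.6037, 3.2012) x2=(-0.7208, -0.1884, -0.1088)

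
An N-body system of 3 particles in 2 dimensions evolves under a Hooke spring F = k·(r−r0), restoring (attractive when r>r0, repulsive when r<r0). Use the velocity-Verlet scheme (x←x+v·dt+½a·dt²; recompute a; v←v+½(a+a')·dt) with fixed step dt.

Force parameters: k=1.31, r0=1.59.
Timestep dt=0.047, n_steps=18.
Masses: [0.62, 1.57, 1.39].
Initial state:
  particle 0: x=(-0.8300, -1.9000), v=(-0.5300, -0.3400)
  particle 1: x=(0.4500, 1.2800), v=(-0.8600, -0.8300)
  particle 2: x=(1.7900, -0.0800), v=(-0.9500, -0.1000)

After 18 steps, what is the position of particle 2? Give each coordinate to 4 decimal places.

step 0: x0=(-0.8300, -1.9000) x1=(0.4500, 1.2800) x2=(1.7900, -0.0800)
step 1: x0=(-0.8502, -1.9099) x1=(0.4092, 1.2392) x2=(1.7437, -0.0854)
step 2: x0=(-0.8613, -1.9077) x1=(0.3675, 1.1950) x2=(1.6944, -0.0923)
step 3: x0=(-0.8635, -1.8937) x1=(0.3249, 1.1474) x2=(1.6420, -0.1007)
step 4: x0=(-0.8572, -1.8685) x1=(0.2815, 1.0966) x2=(1.5867, -0.1105)
step 5: x0=(-0.8429, -1.8324) x1=(0.2374, 1.0429) x2=(1.5288, -0.1218)
step 6: x0=(-0.8211, -1.7862) x1=(0.1925, 0.9865) x2=(1.4684, -0.1346)
step 7: x0=(-0.7924, -1.7307) x1=(0.1468, 0.9276) x2=(1.4057, -0.1487)
step 8: x0=(-0.7576, -1.6668) x1=(0.1006, 0.8664) x2=(1.3411, -0.1640)
step 9: x0=(-0.7174, -1.5953) x1=(0.0537, 0.8033) x2=(1.2747, -0.1805)
step 10: x0=(-0.6726, -1.5174) x1=(0.0062, 0.7387) x2=(1.2069, -0.1981)
step 11: x0=(-0.6241, -1.4342) x1=(-0.0418, 0.6727) x2=(1.1380, -0.2166)
step 12: x0=(-0.5727, -1.3468) x1=(-0.0902, 0.6058) x2=(1.0684, -0.2359)
step 13: x0=(-0.5193, -1.2566) x1=(-0.1390, 0.5384) x2=(0.9983, -0.2559)
step 14: x0=(-0.4649, -1.1646) x1=(-0.1883, 0.4707) x2=(0.9282, -0.2764)
step 15: x0=(-0.4101, -1.0721) x1=(-0.2379, 0.4031) x2=(0.8584, -0.2972)
step 16: x0=(-0.3558, -0.9804) x1=(-0.2880, 0.3360) x2=(0.7894, -0.3182)
step 17: x0=(-0.3026, -0.8905) x1=(-0.3385, 0.2698) x2=(0.7213, -0.3393)
step 18: x0=(-0.2511, -0.8036) x1=(-0.3897, 0.2046) x2=(0.6548, -0.3604)

(0.6548, -0.3604)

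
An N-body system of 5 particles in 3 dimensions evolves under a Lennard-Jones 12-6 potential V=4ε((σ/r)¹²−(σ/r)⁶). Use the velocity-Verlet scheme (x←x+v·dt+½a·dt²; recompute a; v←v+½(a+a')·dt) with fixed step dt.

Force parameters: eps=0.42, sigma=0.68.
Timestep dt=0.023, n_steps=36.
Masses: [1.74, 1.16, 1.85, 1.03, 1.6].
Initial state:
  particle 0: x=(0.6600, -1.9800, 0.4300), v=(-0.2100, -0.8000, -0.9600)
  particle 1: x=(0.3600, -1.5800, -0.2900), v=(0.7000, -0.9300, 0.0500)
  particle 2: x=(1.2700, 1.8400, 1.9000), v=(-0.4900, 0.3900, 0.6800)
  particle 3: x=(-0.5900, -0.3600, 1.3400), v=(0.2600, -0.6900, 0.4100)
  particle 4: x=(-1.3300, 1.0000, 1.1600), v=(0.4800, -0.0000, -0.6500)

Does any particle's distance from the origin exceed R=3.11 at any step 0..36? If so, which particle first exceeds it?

step 0: x0=(0.6600, -1.9800, 0.4300) x1=(0.3600, -1.5800, -0.2900) x2=(1.2700, 1.8400, 1.9000) x3=(-0.5900, -0.3600, 1.3400) x4=(-1.3300, 1.0000, 1.1600)
step 1: x0=(0.6551, -1.9983, 0.4077) x1=(0.3762, -1.6015, -0.2886) x2=(1.2587, 1.8490, 1.9156) x3=(-0.5840, -0.3759, 1.3494) x4=(-1.3190, 1.0000, 1.1451)
step 2: x0=(0.6500, -2.0164, 0.3851) x1=(0.3926, -1.6234, -0.2866) x2=(1.2475, 1.8579, 1.9313) x3=(-0.5781, -0.3917, 1.3589) x4=(-1.3079, 1.0000, 1.1301)
step 3: x0=(0.6449, -2.0343, 0.3621) x1=(0.4093, -1.6455, -0.2841) x2=(1.2362, 1.8669, 1.9469) x3=(-0.5721, -0.4075, 1.3683) x4=(-1.2968, 0.9999, 1.1152)
step 4: x0=(0.6396, -2.0520, 0.3389) x1=(0.4260, -1.6679, -0.2813) x2=(1.2249, 1.8759, 1.9626) x3=(-0.5661, -0.4233, 1.3777) x4=(-1.2858, 0.9999, 1.1002)
step 5: x0=(0.6343, -2.0698, 0.3158) x1=(0.4428, -1.6902, -0.2785) x2=(1.2136, 1.8848, 1.9782) x3=(-0.5602, -0.4392, 1.3871) x4=(-1.2747, 0.9999, 1.0853)
step 6: x0=(0.6293, -2.0880, 0.2933) x1=(0.4592, -1.7119, -0.2767) x2=(1.2024, 1.8938, 1.9938) x3=(-0.5543, -0.4549, 1.3965) x4=(-1.2636, 0.9998, 1.0703)
step 7: x0=(0.6248, -2.1074, 0.2726) x1=(0.4748, -1.7319, -0.2776) x2=(1.1911, 1.9028, 2.0095) x3=(-0.5483, -0.4707, 1.4059) x4=(-1.2526, 0.9997, 1.0554)
step 8: x0=(0.6212, -2.1290, 0.2552) x1=(0.4890, -1.7483, -0.2835) x2=(1.1798, 1.9118, 2.0251) x3=(-0.5424, -0.4865, 1.4153) x4=(-1.2415, 0.9997, 1.0405)
step 9: x0=(0.6187, -2.1538, 0.2423) x1=(0.5016, -1.7601, -0.2961) x2=(1.1686, 1.9207, 2.0408) x3=(-0.5365, -0.5022, 1.4247) x4=(-1.2304, 0.9996, 1.0255)
step 10: x0=(0.6170, -2.1814, 0.2332) x1=(0.5130, -1.7677, -0.3145) x2=(1.1573, 1.9297, 2.0564) x3=(-0.5305, -0.5180, 1.4341) x4=(-1.2193, 0.9995, 1.0106)
step 11: x0=(0.6158, -2.2108, 0.2265) x1=(0.5237, -1.7725, -0.3364) x2=(1.1460, 1.9387, 2.0720) x3=(-0.5246, -0.5337, 1.4434) x4=(-1.2082, 0.9994, 0.9957)
step 12: x0=(0.6147, -2.2410, 0.2208) x1=(0.5341, -1.7762, -0.3598) x2=(1.1347, 1.9476, 2.0877) x3=(-0.5187, -0.5495, 1.4528) x4=(-1.1971, 0.9993, 0.9807)
step 13: x0=(0.6137, -2.2714, 0.2154) x1=(0.5445, -1.7796, -0.3835) x2=(1.1235, 1.9566, 2.1033) x3=(-0.5128, -0.5652, 1.4622) x4=(-1.1860, 0.9992, 0.9658)
step 14: x0=(0.6126, -2.3016, 0.2098) x1=(0.5549, -1.7832, -0.4071) x2=(1.1122, 1.9656, 2.1189) x3=(-0.5069, -0.5809, 1.4716) x4=(-1.1749, 0.9991, 0.9509)
step 15: x0=(0.6116, -2.3316, 0.2039) x1=(0.5653, -1.7872, -0.4302) x2=(1.1009, 1.9745, 2.1346) x3=(-0.5010, -0.5966, 1.4809) x4=(-1.1638, 0.9989, 0.9360)
step 16: x0=(0.6105, -2.3613, 0.1977) x1=(0.5758, -1.7916, -0.4528) x2=(1.0896, 1.9835, 2.1502) x3=(-0.4950, -0.6123, 1.4903) x4=(-1.1527, 0.9988, 0.9210)
step 17: x0=(0.6094, -2.3908, 0.1911) x1=(0.5863, -1.7964, -0.4749) x2=(1.0784, 1.9925, 2.1659) x3=(-0.4891, -0.6280, 1.4997) x4=(-1.1416, 0.9987, 0.9061)
step 18: x0=(0.6082, -2.4199, 0.1842) x1=(0.5968, -1.8017, -0.4965) x2=(1.0671, 2.0014, 2.1815) x3=(-0.4832, -0.6437, 1.5090) x4=(-1.1305, 0.9986, 0.8912)
step 19: x0=(0.6071, -2.4488, 0.1771) x1=(0.6074, -1.8073, -0.5178) x2=(1.0558, 2.0104, 2.1971) x3=(-0.4773, -0.6594, 1.5184) x4=(-1.1194, 0.9984, 0.8763)
step 20: x0=(0.6060, -2.4775, 0.1697) x1=(0.6179, -1.8132, -0.5386) x2=(1.0445, 2.0194, 2.2128) x3=(-0.4714, -0.6751, 1.5277) x4=(-1.1083, 0.9983, 0.8614)
step 21: x0=(0.6048, -2.5060, 0.1621) x1=(0.6284, -1.8195, -0.5592) x2=(1.0333, 2.0283, 2.2284) x3=(-0.4655, -0.6907, 1.5371) x4=(-1.0972, 0.9982, 0.8465)
step 22: x0=(0.6037, -2.5343, 0.1543) x1=(0.6389, -1.8259, -0.5795) x2=(1.0220, 2.0373, 2.2441) x3=(-0.4596, -0.7064, 1.5464) x4=(-1.0861, 0.9980, 0.8315)
step 23: x0=(0.6026, -2.5625, 0.1464) x1=(0.6494, -1.8327, -0.5995) x2=(1.0107, 2.0463, 2.2597) x3=(-0.4537, -0.7221, 1.5557) x4=(-1.0750, 0.9979, 0.8166)
step 24: x0=(0.6015, -2.5905, 0.1384) x1=(0.6599, -1.8396, -0.6194) x2=(0.9994, 2.0552, 2.2753) x3=(-0.4478, -0.7378, 1.5651) x4=(-1.0638, 0.9977, 0.8017)
step 25: x0=(0.6004, -2.6184, 0.1302) x1=(0.6704, -1.8467, -0.6391) x2=(0.9882, 2.0642, 2.2910) x3=(-0.4419, -0.7534, 1.5744) x4=(-1.0527, 0.9976, 0.7868)
step 26: x0=(0.5993, -2.6462, 0.1219) x1=(0.6809, -1.8539, -0.6586) x2=(0.9769, 2.0732, 2.3066) x3=(-0.4360, -0.7691, 1.5838) x4=(-1.0416, 0.9974, 0.7719)
step 27: x0=(0.5982, -2.6739, 0.1135) x1=(0.6913, -1.8613, -0.6780) x2=(0.9656, 2.0821, 2.3222) x3=(-0.4301, -0.7847, 1.5931) x4=(-1.0305, 0.9973, 0.7570)
step 28: x0=(0.5972, -2.7016, 0.1051) x1=(0.7018, -1.8688, -0.6973) x2=(0.9543, 2.0911, 2.3379) x3=(-0.4242, -0.8004, 1.6024) x4=(-1.0194, 0.9971, 0.7421)
step 29: x0=(0.5961, -2.7291, 0.0966) x1=(0.7122, -1.8764, -0.7164) x2=(0.9431, 2.1001, 2.3535) x3=(-0.4183, -0.8161, 1.6117) x4=(-1.0082, 0.9969, 0.7272)
step 30: x0=(0.5950, -2.7566, 0.0880) x1=(0.7226, -1.8841, -0.7355) x2=(0.9318, 2.1090, 2.3691) x3=(-0.4124, -0.8317, 1.6211) x4=(-0.9971, 0.9968, 0.7123)
step 31: x0=(0.5940, -2.7841, 0.0794) x1=(0.7330, -1.8918, -0.7545) x2=(0.9205, 2.1180, 2.3848) x3=(-0.4065, -0.8474, 1.6304) x4=(-0.9860, 0.9966, 0.6974)
step 32: x0=(0.5930, -2.8115, 0.0707) x1=(0.7434, -1.8997, -0.7734) x2=(0.9092, 2.1269, 2.4004) x3=(-0.4006, -0.8630, 1.6397) x4=(-0.9749, 0.9965, 0.6825)
step 33: x0=(0.5919, -2.8389, 0.0620) x1=(0.7537, -1.9076, -0.7923) x2=(0.8979, 2.1359, 2.4161) x3=(-0.3947, -0.8787, 1.6490) x4=(-0.9638, 0.9963, 0.6676)
step 34: x0=(0.5909, -2.8662, 0.0533) x1=(0.7641, -1.9156, -0.8111) x2=(0.8867, 2.1449, 2.4317) x3=(-0.3889, -0.8943, 1.6584) x4=(-0.9526, 0.9961, 0.6527)
step 35: x0=(0.5899, -2.8935, 0.0445) x1=(0.7745, -1.9236, -0.8299) x2=(0.8754, 2.1538, 2.4473) x3=(-0.3830, -0.9099, 1.6677) x4=(-0.9415, 0.9960, 0.6378)
step 36: x0=(0.5889, -2.9207, 0.0357) x1=(0.7848, -1.9317, -0.8486) x2=(0.8641, 2.1628, 2.4630) x3=(-0.3771, -0.9256, 1.6770) x4=(-0.9304, 0.9958, 0.6229)

yes, particle 2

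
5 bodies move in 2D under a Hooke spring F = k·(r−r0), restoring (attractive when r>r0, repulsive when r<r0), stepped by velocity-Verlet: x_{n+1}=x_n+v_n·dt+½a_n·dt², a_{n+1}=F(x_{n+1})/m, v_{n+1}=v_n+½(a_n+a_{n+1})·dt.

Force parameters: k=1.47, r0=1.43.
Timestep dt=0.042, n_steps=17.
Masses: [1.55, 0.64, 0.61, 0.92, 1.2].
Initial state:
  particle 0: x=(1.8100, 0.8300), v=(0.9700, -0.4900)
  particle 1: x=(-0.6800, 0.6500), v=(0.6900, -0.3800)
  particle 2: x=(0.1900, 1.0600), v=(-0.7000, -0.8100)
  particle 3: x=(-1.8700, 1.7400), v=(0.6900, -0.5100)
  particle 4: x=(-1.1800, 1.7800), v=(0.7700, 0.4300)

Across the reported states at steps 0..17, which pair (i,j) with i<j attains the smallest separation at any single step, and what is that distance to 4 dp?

step 0: x0=(1.8100, 0.8300) x1=(-0.6800, 0.6500) x2=(0.1900, 1.0600) x3=(-1.8700, 1.7400) x4=(-1.1800, 1.7800)
step 1: x0=(1.8464, 0.8103) x1=(-0.6498, 0.6337) x2=(0.1602, 1.0270) x3=(-1.8376, 1.7172) x4=(-1.1451, 1.7977)
step 2: x0=(1.8740, 0.7924) x1=(-0.6175, 0.6166) x2=(0.1305, 0.9959) x3=(-1.7987, 1.6916) x4=(-1.1050, 1.8146)
step 3: x0=(1.8927, 0.7762) x1=(-0.5834, 0.5987) x2=(0.1018, 0.9668) x3=(-1.7533, 1.6632) x4=(-1.0599, 1.8308)
step 4: x0=(1.9026, 0.7619) x1=(-0.5475, 0.5798) x2=(0.0748, 0.9397) x3=(-1.7018, 1.6319) x4=(-1.0099, 1.8464)
step 5: x0=(1.9038, 0.7494) x1=(-0.5104, 0.5599) x2=(0.0504, 0.9147) x3=(-1.6443, 1.5978) x4=(-0.9552, 1.8613)
step 6: x0=(1.8964, 0.7387) x1=(-0.4720, 0.5387) x2=(0.0291, 0.8917) x3=(-1.5814, 1.5609) x4=(-0.8958, 1.8756)
step 7: x0=(1.8808, 0.7297) x1=(-0.4328, 0.5160) x2=(0.0115, 0.8709) x3=(-1.5133, 1.5214) x4=(-0.8321, 1.8894)
step 8: x0=(1.8572, 0.7225) x1=(-0.3928, 0.4916) x2=(-0.0020, 0.8522) x3=(-1.4406, 1.4793) x4=(-0.7643, 1.9028)
step 9: x0=(1.8262, 0.7169) x1=(-0.3522, 0.4652) x2=(-0.0110, 0.8358) x3=(-1.3636, 1.4348) x4=(-0.6926, 1.9159)
step 10: x0=(1.7881, 0.7128) x1=(-0.3111, 0.4366) x2=(-0.0154, 0.8216) x3=(-1.2828, 1.3883) x4=(-0.6173, 1.9285)
step 11: x0=(1.7436, 0.7102) x1=(-0.2694, 0.4055) x2=(-0.0153, 0.8099) x3=(-1.1989, 1.3398) x4=(-0.5388, 1.9409)
step 12: x0=(1.6932, 0.7089) x1=(-0.2271, 0.3716) x2=(-0.0108, 0.8006) x3=(-1.1122, 1.2898) x4=(-0.4573, 1.9529)
step 13: x0=(1.6377, 0.7089) x1=(-0.1841, 0.3350) x2=(-0.0022, 0.7936) x3=(-1.0235, 1.2385) x4=(-0.3732, 1.9646)
step 14: x0=(1.5776, 0.7100) x1=(-0.1403, 0.2954) x2=(0.0104, 0.7890) x3=(-0.9333, 1.1864) x4=(-0.2868, 1.9758)
step 15: x0=(1.5138, 0.7121) x1=(-0.0958, 0.2529) x2=(0.0264, 0.7865) x3=(-0.8422, 1.1337) x4=(-0.1984, 1.9867)
step 16: x0=(1.4469, 0.7151) x1=(-0.0505, 0.2075) x2=(0.0457, 0.7860) x3=(-0.7508, 1.0808) x4=(-0.1084, 1.9970)
step 17: x0=(1.3778, 0.7189) x1=(-0.0044, 0.1595) x2=(0.0679, 0.7873) x3=(-0.6598, 1.0280) x4=(-0.0170, 2.0068)

pair (1,2), distance 0.4776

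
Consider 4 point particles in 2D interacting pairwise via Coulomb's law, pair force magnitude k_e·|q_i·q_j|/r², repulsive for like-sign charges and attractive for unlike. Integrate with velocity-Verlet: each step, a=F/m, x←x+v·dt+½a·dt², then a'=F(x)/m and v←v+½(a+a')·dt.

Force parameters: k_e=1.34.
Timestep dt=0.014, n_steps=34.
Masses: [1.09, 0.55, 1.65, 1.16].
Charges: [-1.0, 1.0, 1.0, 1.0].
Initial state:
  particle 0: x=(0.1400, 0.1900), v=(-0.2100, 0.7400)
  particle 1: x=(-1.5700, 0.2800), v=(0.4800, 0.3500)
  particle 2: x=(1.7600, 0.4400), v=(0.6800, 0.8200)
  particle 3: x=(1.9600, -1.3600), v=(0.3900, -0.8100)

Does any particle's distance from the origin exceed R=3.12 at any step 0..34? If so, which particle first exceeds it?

step 0: x0=(0.1400, 0.1900) x1=(-1.5700, 0.2800) x2=(1.7600, 0.4400) x3=(1.9600, -1.3600)
step 1: x0=(0.1371, 0.2004) x1=(-1.5632, 0.2849) x2=(1.7695, 0.4515) x3=(1.9655, -1.3714)
step 2: x0=(0.1342, 0.2107) x1=(-1.5564, 0.2898) x2=(1.7789, 0.4630) x3=(1.9709, -1.3828)
step 3: x0=(0.1313, 0.2210) x1=(-1.5494, 0.2947) x2=(1.7883, 0.4746) x3=(1.9763, -1.3942)
step 4: x0=(0.1285, 0.2314) x1=(-1.5424, 0.2996) x2=(1.7977, 0.4862) x3=(1.9818, -1.4057)
step 5: x0=(0.1257, 0.2417) x1=(-1.5352, 0.3045) x2=(1.8070, 0.4979) x3=(1.9872, -1.4173)
step 6: x0=(0.1230, 0.2520) x1=(-1.5280, 0.3095) x2=(1.8163, 0.5096) x3=(1.9926, -1.4289)
step 7: x0=(0.1202, 0.2623) x1=(-1.5206, 0.3144) x2=(1.8255, 0.5213) x3=(1.9980, -1.4405)
step 8: x0=(0.1175, 0.2726) x1=(-1.5131, 0.3193) x2=(1.8347, 0.5330) x3=(2.0034, -1.4522)
step 9: x0=(0.1148, 0.2828) x1=(-1.5056, 0.3243) x2=(1.8438, 0.5448) x3=(2.0088, -1.4639)
step 10: x0=(0.1121, 0.2931) x1=(-1.4979, 0.3292) x2=(1.8529, 0.5566) x3=(2.0142, -1.4757)
step 11: x0=(0.1094, 0.3034) x1=(-1.4901, 0.3341) x2=(1.8620, 0.5685) x3=(2.0196, -1.4875)
step 12: x0=(0.1067, 0.3136) x1=(-1.4822, 0.3391) x2=(1.8710, 0.5804) x3=(2.0249, -1.4993)
step 13: x0=(0.1040, 0.3238) x1=(-1.4741, 0.3441) x2=(1.8799, 0.5923) x3=(2.0303, -1.5111)
step 14: x0=(0.1013, 0.3341) x1=(-1.4660, 0.3490) x2=(1.8889, 0.6042) x3=(2.0356, -1.5230)
step 15: x0=(0.0986, 0.3443) x1=(-1.4577, 0.3540) x2=(1.8978, 0.6162) x3=(2.0410, -1.5350)
step 16: x0=(0.0960, 0.3545) x1=(-1.4492, 0.3590) x2=(1.9067, 0.6282) x3=(2.0463, -1.5470)
step 17: x0=(0.0933, 0.3647) x1=(-1.4407, 0.3640) x2=(1.9155, 0.6402) x3=(2.0517, -1.5590)
step 18: x0=(0.0906, 0.3748) x1=(-1.4320, 0.3690) x2=(1.9243, 0.6523) x3=(2.0570, -1.5710)
step 19: x0=(0.0878, 0.3850) x1=(-1.4232, 0.3741) x2=(1.9331, 0.6643) x3=(2.0623, -1.5831)
step 20: x0=(0.0851, 0.3952) x1=(-1.4142, 0.3791) x2=(1.9418, 0.6765) x3=(2.0676, -1.5952)
step 21: x0=(0.0824, 0.4053) x1=(-1.4051, 0.3842) x2=(1.9505, 0.6886) x3=(2.0729, -1.6073)
step 22: x0=(0.0796, 0.4154) x1=(-1.3959, 0.3892) x2=(1.9592, 0.7007) x3=(2.0782, -1.6194)
step 23: x0=(0.0768, 0.4255) x1=(-1.3865, 0.3943) x2=(1.9678, 0.7129) x3=(2.0835, -1.6316)
step 24: x0=(0.0740, 0.4356) x1=(-1.3769, 0.3994) x2=(1.9764, 0.7251) x3=(2.0888, -1.6438)
step 25: x0=(0.0712, 0.4457) x1=(-1.3672, 0.4045) x2=(1.9850, 0.7373) x3=(2.0941, -1.6561)
step 26: x0=(0.0683, 0.4558) x1=(-1.3573, 0.4097) x2=(1.9935, 0.7496) x3=(2.0994, -1.6684)
step 27: x0=(0.0654, 0.4659) x1=(-1.3473, 0.4148) x2=(2.0021, 0.7619) x3=(2.1047, -1.6807)
step 28: x0=(0.0624, 0.4759) x1=(-1.3370, 0.4200) x2=(2.0106, 0.7741) x3=(2.1100, -1.6930)
step 29: x0=(0.0594, 0.4859) x1=(-1.3266, 0.4252) x2=(2.0190, 0.7865) x3=(2.1152, -1.7053)
step 30: x0=(0.0564, 0.4959) x1=(-1.3160, 0.4304) x2=(2.0275, 0.7988) x3=(2.1205, -1.7177)
step 31: x0=(0.0533, 0.5059) x1=(-1.3053, 0.4356) x2=(2.0359, 0.8111) x3=(2.1258, -1.7301)
step 32: x0=(0.0501, 0.5159) x1=(-1.2943, 0.4409) x2=(2.0443, 0.8235) x3=(2.1310, -1.7425)
step 33: x0=(0.0469, 0.5259) x1=(-1.2832, 0.4462) x2=(2.0526, 0.8359) x3=(2.1363, -1.7550)
step 34: x0=(0.0436, 0.5358) x1=(-1.2718, 0.4515) x2=(2.0609, 0.8483) x3=(2.1415, -1.7675)

no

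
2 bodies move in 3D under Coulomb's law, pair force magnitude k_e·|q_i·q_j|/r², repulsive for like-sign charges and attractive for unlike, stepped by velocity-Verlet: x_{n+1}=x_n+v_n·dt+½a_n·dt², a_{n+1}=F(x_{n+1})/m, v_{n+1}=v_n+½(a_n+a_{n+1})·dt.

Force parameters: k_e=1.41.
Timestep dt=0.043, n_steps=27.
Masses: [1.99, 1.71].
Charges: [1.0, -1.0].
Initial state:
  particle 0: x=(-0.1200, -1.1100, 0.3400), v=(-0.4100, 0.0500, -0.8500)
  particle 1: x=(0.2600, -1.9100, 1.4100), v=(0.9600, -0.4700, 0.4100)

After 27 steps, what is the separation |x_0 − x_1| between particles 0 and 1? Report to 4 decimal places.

3.2194

step 0: x0=(-0.1200, -1.1100, 0.3400) x1=(0.2600, -1.9100, 1.4100)
step 1: x0=(-0.1375, -1.1080, 0.3037) x1=(0.3012, -1.9300, 1.4273)
step 2: x0=(-0.1549, -1.1064, 0.2679) x1=(0.3421, -1.9496, 1.4441)
step 3: x0=(-0.1721, -1.1051, 0.2325) x1=(0.3829, -1.9688, 1.4604)
step 4: x0=(-0.1891, -1.1041, 0.1975) x1=(0.4234, -1.9877, 1.4762)
step 5: x0=(-0.2059, -1.1033, 0.1629) x1=(0.4638, -2.0063, 1.4916)
step 6: x0=(-0.2225, -1.1028, 0.1286) x1=(0.5039, -2.0246, 1.5066)
step 7: x0=(-0.2390, -1.1024, 0.0946) x1=(0.5439, -2.0428, 1.5213)
step 8: x0=(-0.2554, -1.1023, 0.0609) x1=(0.5836, -2.0607, 1.5356)
step 9: x0=(-0.2716, -1.1023, 0.0274) x1=(0.6232, -2.0784, 1.5496)
step 10: x0=(-0.2876, -1.1024, -0.0058) x1=(0.6627, -2.0959, 1.5634)
step 11: x0=(-0.3035, -1.1028, -0.0388) x1=(0.7020, -2.1132, 1.5769)
step 12: x0=(-0.3193, -1.1032, -0.0716) x1=(0.7411, -2.1304, 1.5901)
step 13: x0=(-0.3349, -1.1038, -0.1041) x1=(0.7801, -2.1475, 1.6031)
step 14: x0=(-0.3505, -1.1044, -0.1365) x1=(0.8189, -2.1644, 1.6159)
step 15: x0=(-0.3659, -1.1052, -0.1687) x1=(0.8576, -2.1812, 1.6285)
step 16: x0=(-0.3812, -1.1061, -0.2008) x1=(0.8962, -2.1979, 1.6409)
step 17: x0=(-0.3964, -1.1071, -0.2327) x1=(0.9346, -2.2145, 1.6531)
step 18: x0=(-0.4115, -1.1081, -0.2644) x1=(0.9729, -2.2309, 1.6651)
step 19: x0=(-0.4265, -1.1093, -0.2961) x1=(1.0112, -2.2473, 1.6770)
step 20: x0=(-0.4414, -1.1105, -0.3275) x1=(1.0493, -2.2636, 1.6887)
step 21: x0=(-0.4562, -1.1118, -0.3589) x1=(1.0872, -2.2798, 1.7003)
step 22: x0=(-0.4709, -1.1131, -0.3901) x1=(1.1251, -2.2959, 1.7118)
step 23: x0=(-0.4855, -1.1145, -0.4212) x1=(1.1629, -2.3120, 1.7231)
step 24: x0=(-0.5000, -1.1160, -0.4522) x1=(1.2006, -2.3280, 1.7342)
step 25: x0=(-0.5145, -1.1176, -0.4831) x1=(1.2382, -2.3439, 1.7453)
step 26: x0=(-0.5289, -1.1192, -0.5139) x1=(1.2757, -2.3598, 1.7562)
step 27: x0=(-0.5432, -1.1208, -0.5447) x1=(1.3131, -2.3755, 1.7671)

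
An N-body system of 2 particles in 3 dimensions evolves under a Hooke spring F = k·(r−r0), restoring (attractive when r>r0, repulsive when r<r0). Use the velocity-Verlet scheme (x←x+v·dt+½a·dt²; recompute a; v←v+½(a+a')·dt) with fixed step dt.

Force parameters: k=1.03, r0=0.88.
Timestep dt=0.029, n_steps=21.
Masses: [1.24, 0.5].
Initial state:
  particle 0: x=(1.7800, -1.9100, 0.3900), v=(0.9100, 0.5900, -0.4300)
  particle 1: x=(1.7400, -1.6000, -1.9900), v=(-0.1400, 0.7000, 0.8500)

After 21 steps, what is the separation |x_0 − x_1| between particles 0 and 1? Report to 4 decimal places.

1.1932

step 0: x0=(1.7800, -1.9100, 0.3900) x1=(1.7400, -1.6000, -1.9900)
step 1: x0=(1.8064, -1.8928, 0.3770) x1=(1.7360, -1.5799, -1.9640)
step 2: x0=(1.8327, -1.8755, 0.3630) x1=(1.7320, -1.5601, -1.9355)
step 3: x0=(1.8590, -1.8581, 0.3480) x1=(1.7281, -1.5406, -1.9046)
step 4: x0=(1.8853, -1.8405, 0.3320) x1=(1.7244, -1.5215, -1.8712)
step 5: x0=(1.9115, -1.8227, 0.3151) x1=(1.7209, -1.5027, -1.8355)
step 6: x0=(1.9376, -1.8049, 0.2972) x1=(1.7175, -1.4843, -1.7976)
step 7: x0=(1.9636, -1.7869, 0.2786) x1=(1.7144, -1.4662, -1.7576)
step 8: x0=(1.9895, -1.7688, 0.2591) x1=(1.7115, -1.4484, -1.7155)
step 9: x0=(2.0153, -1.7505, 0.2388) x1=(1.7089, -1.4309, -1.6715)
step 10: x0=(2.0410, -1.7322, 0.2178) x1=(1.7066, -1.4137, -1.6257)
step 11: x0=(2.0665, -1.7137, 0.1961) x1=(1.7046, -1.3968, -1.5782)
step 12: x0=(2.0920, -1.6951, 0.1738) x1=(1.7030, -1.3802, -1.5290)
step 13: x0=(2.1173, -1.6764, 0.1508) x1=(1.7016, -1.3639, -1.4784)
step 14: x0=(2.1424, -1.6575, 0.1273) x1=(1.7006, -1.3478, -1.4264)
step 15: x0=(2.1674, -1.6386, 0.1033) x1=(1.7000, -1.3320, -1.3731)
step 16: x0=(2.1923, -1.6196, 0.0789) x1=(1.6997, -1.3164, -1.3188)
step 17: x0=(2.2170, -1.6005, 0.0540) x1=(1.6998, -1.3011, -1.2634)
step 18: x0=(2.2416, -1.5813, 0.0288) x1=(1.7003, -1.2859, -1.2071)
step 19: x0=(2.2660, -1.5621, 0.0032) x1=(1.7010, -1.2710, -1.1500)
step 20: x0=(2.2903, -1.5427, -0.0226) x1=(1.7021, -1.2562, -1.0923)
step 21: x0=(2.3145, -1.5234, -0.0486) x1=(1.7035, -1.2415, -1.0340)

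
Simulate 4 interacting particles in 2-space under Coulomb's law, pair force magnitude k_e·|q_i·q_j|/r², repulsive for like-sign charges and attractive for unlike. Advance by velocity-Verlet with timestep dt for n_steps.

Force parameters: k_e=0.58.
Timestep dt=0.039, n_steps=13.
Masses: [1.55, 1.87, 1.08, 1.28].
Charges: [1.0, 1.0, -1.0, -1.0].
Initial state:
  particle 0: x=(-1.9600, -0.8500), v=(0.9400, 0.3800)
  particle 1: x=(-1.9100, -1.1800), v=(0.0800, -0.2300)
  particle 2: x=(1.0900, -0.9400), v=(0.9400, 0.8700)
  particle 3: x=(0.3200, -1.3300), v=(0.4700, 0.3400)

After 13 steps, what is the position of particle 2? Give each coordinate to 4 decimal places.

step 0: x0=(-1.9600, -0.8500) x1=(-1.9100, -1.1800) x2=(1.0900, -0.9400) x3=(0.3200, -1.3300)
step 1: x0=(-1.9236, -0.8327) x1=(-1.9065, -1.1911) x2=(1.1271, -0.9058) x3=(0.3378, -1.3169)
step 2: x0=(-1.8873, -0.8109) x1=(-1.9027, -1.2058) x2=(1.1649, -0.8712) x3=(0.3545, -1.3042)
step 3: x0=(-1.8507, -0.7856) x1=(-1.8988, -1.2235) x2=(1.2033, -0.8361) x3=(0.3703, -1.2919)
step 4: x0=(-1.8136, -0.7574) x1=(-1.8951, -1.2437) x2=(1.2424, -0.8006) x3=(0.3851, -1.2799)
step 5: x0=(-1.7759, -0.7268) x1=(-1.8915, -1.2658) x2=(1.2821, -0.7646) x3=(0.3991, -1.2682)
step 6: x0=(-1.7377, -0.6945) x1=(-1.8882, -1.2893) x2=(1.3223, -0.7283) x3=(0.4122, -1.2568)
step 7: x0=(-1.6989, -0.6608) x1=(-1.8850, -1.3141) x2=(1.3630, -0.6917) x3=(0.4245, -1.2456)
step 8: x0=(-1.6596, -0.6259) x1=(-1.8820, -1.3399) x2=(1.4041, -0.6547) x3=(0.4360, -1.2348)
step 9: x0=(-1.6199, -0.5900) x1=(-1.8791, -1.3664) x2=(1.4456, -0.6174) x3=(0.4468, -1.2241)
step 10: x0=(-1.5797, -0.5534) x1=(-1.8763, -1.3936) x2=(1.4874, -0.5798) x3=(0.4569, -1.2138)
step 11: x0=(-1.5391, -0.5161) x1=(-1.8735, -1.4214) x2=(1.5296, -0.5419) x3=(0.4664, -1.2036)
step 12: x0=(-1.4980, -0.4784) x1=(-1.8708, -1.4496) x2=(1.5721, -0.5037) x3=(0.4752, -1.1936)
step 13: x0=(-1.4566, -0.4401) x1=(-1.8682, -1.4781) x2=(1.6148, -0.4653) x3=(0.4834, -1.1838)

(1.6148, -0.4653)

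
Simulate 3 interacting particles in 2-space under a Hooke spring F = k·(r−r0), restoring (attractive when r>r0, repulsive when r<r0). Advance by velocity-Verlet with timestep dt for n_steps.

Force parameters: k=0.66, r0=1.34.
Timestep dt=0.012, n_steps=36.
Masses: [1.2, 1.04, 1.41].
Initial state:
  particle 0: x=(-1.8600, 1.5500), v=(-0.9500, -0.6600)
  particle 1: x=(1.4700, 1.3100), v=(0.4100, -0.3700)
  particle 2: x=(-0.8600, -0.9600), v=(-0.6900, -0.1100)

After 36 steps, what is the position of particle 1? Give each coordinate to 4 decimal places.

step 0: x0=(-1.8600, 1.5500) x1=(1.4700, 1.3100) x2=(-0.8600, -0.9600)
step 1: x0=(-1.8713, 1.5420) x1=(1.4748, 1.3055) x2=(-0.8683, -0.9612)
step 2: x0=(-1.8824, 1.5339) x1=(1.4792, 1.3009) x2=(-0.8764, -0.9623)
step 3: x0=(-1.8933, 1.5257) x1=(1.4834, 1.2962) x2=(-0.8846, -0.9632)
step 4: x0=(-1.9040, 1.5174) x1=(1.4872, 1.2914) x2=(-0.8926, -0.9639)
step 5: x0=(-1.9145, 1.5090) x1=(1.4907, 1.2864) x2=(-0.9007, -0.9644)
step 6: x0=(-1.9248, 1.5005) x1=(1.4939, 1.2814) x2=(-0.9086, -0.9648)
step 7: x0=(-1.9349, 1.4919) x1=(1.4968, 1.2762) x2=(-0.9165, -0.9650)
step 8: x0=(-1.9448, 1.4831) x1=(1.4993, 1.2710) x2=(-0.9243, -0.9650)
step 9: x0=(-1.9544, 1.4743) x1=(1.5016, 1.2656) x2=(-0.9321, -0.9648)
step 10: x0=(-1.9639, 1.4653) x1=(1.5035, 1.2601) x2=(-0.9398, -0.9645)
step 11: x0=(-1.9732, 1.4563) x1=(1.5050, 1.2546) x2=(-0.9474, -0.9640)
step 12: x0=(-1.9822, 1.4471) x1=(1.5063, 1.2489) x2=(-0.9550, -0.9634)
step 13: x0=(-1.9911, 1.4378) x1=(1.5072, 1.2430) x2=(-0.9625, -0.9625)
step 14: x0=(-1.9997, 1.4285) x1=(1.5078, 1.2371) x2=(-0.9699, -0.9615)
step 15: x0=(-2.0081, 1.4190) x1=(1.5080, 1.2311) x2=(-0.9773, -0.9604)
step 16: x0=(-2.0163, 1.4095) x1=(1.5080, 1.2250) x2=(-0.9846, -0.9590)
step 17: x0=(-2.0243, 1.3998) x1=(1.5075, 1.2187) x2=(-0.9919, -0.9575)
step 18: x0=(-2.0321, 1.3900) x1=(1.5068, 1.2124) x2=(-0.9990, -0.9559)
step 19: x0=(-2.0397, 1.3802) x1=(1.5057, 1.2059) x2=(-1.0061, -0.9541)
step 20: x0=(-2.0470, 1.3702) x1=(1.5043, 1.1994) x2=(-1.0132, -0.9521)
step 21: x0=(-2.0541, 1.3602) x1=(1.5025, 1.1927) x2=(-1.0202, -0.9499)
step 22: x0=(-2.0611, 1.3500) x1=(1.5004, 1.1859) x2=(-1.0271, -0.9476)
step 23: x0=(-2.0678, 1.3398) x1=(1.4979, 1.1790) x2=(-1.0339, -0.9452)
step 24: x0=(-2.0743, 1.3294) x1=(1.4951, 1.1720) x2=(-1.0407, -0.9426)
step 25: x0=(-2.0806, 1.3190) x1=(1.4920, 1.1649) x2=(-1.0474, -0.9398)
step 26: x0=(-2.0866, 1.3085) x1=(1.4885, 1.1577) x2=(-1.0540, -0.9369)
step 27: x0=(-2.0925, 1.2979) x1=(1.4847, 1.1504) x2=(-1.0605, -0.9338)
step 28: x0=(-2.0981, 1.2872) x1=(1.4806, 1.1430) x2=(-1.0670, -0.9306)
step 29: x0=(-2.1035, 1.2764) x1=(1.4761, 1.1355) x2=(-1.0734, -0.9272)
step 30: x0=(-2.1088, 1.2656) x1=(1.4712, 1.1279) x2=(-1.0798, -0.9237)
step 31: x0=(-2.1138, 1.2546) x1=(1.4660, 1.1202) x2=(-1.0861, -0.9200)
step 32: x0=(-2.1185, 1.2436) x1=(1.4605, 1.1123) x2=(-1.0923, -0.9162)
step 33: x0=(-2.1231, 1.2325) x1=(1.4546, 1.1044) x2=(-1.0984, -0.9122)
step 34: x0=(-2.1275, 1.2213) x1=(1.4484, 1.0964) x2=(-1.1045, -0.9081)
step 35: x0=(-2.1316, 1.2100) x1=(1.4419, 1.0882) x2=(-1.1105, -0.9038)
step 36: x0=(-2.1355, 1.1987) x1=(1.4350, 1.0800) x2=(-1.1164, -0.8994)

(1.4350, 1.0800)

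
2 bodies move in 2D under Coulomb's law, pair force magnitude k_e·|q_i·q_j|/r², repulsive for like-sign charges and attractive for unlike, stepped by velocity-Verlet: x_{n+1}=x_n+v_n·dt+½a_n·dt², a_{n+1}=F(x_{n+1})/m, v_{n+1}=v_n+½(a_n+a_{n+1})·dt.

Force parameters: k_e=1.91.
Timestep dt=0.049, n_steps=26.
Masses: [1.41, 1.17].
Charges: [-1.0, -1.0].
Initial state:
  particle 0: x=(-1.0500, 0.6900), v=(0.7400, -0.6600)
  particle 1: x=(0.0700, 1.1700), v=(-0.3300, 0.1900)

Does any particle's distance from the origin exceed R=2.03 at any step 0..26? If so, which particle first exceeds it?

no

step 0: x0=(-1.0500, 0.6900) x1=(0.0700, 1.1700)
step 1: x0=(-1.0147, 0.6572) x1=(0.0550, 1.1798)
step 2: x0=(-0.9816, 0.6235) x1=(0.0426, 1.1909)
step 3: x0=(-0.9504, 0.5885) x1=(0.0326, 1.2033)
step 4: x0=(-0.9214, 0.5523) x1=(0.0251, 1.2173)
step 5: x0=(-0.8943, 0.5147) x1=(0.0200, 1.2329)
step 6: x0=(-0.8691, 0.4756) x1=(0.0172, 1.2504)
step 7: x0=(-0.8457, 0.4350) x1=(0.0165, 1.2697)
step 8: x0=(-0.8239, 0.3928) x1=(0.0177, 1.2909)
step 9: x0=(-0.8036, 0.3490) x1=(0.0208, 1.3140)
step 10: x0=(-0.7846, 0.3037) x1=(0.0254, 1.3389)
step 11: x0=(-0.7667, 0.2569) x1=(0.0314, 1.3657)
step 12: x0=(-0.7499, 0.2087) x1=(0.0386, 1.3941)
step 13: x0=(-0.7339, 0.1591) x1=(0.0469, 1.4242)
step 14: x0=(-0.7187, 0.1083) x1=(0.0562, 1.4557)
step 15: x0=(-0.7042, 0.0564) x1=(0.0662, 1.4887)
step 16: x0=(-0.6903, 0.0033) x1=(0.0770, 1.5229)
step 17: x0=(-0.6769, -0.0507) x1=(0.0883, 1.5584)
step 18: x0=(-0.6639, -0.1057) x1=(0.1002, 1.5950)
step 19: x0=(-0.6513, -0.1615) x1=(0.1126, 1.6326)
step 20: x0=(-0.6391, -0.2182) x1=(0.1253, 1.6712)
step 21: x0=(-0.6271, -0.2755) x1=(0.1384, 1.7106)
step 22: x0=(-0.6154, -0.3335) x1=(0.1519, 1.7509)
step 23: x0=(-0.6039, -0.3921) x1=(0.1656, 1.7918)
step 24: x0=(-0.5926, -0.4513) x1=(0.1795, 1.8335)
step 25: x0=(-0.5816, -0.5111) x1=(0.1937, 1.8758)
step 26: x0=(-0.5706, -0.5713) x1=(0.2080, 1.9188)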